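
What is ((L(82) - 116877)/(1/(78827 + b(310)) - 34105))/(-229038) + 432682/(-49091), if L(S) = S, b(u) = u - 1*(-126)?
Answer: -89298551168467709053/10131569463861816404 ≈ -8.8139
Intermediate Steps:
b(u) = 126 + u (b(u) = u + 126 = 126 + u)
((L(82) - 116877)/(1/(78827 + b(310)) - 34105))/(-229038) + 432682/(-49091) = ((82 - 116877)/(1/(78827 + (126 + 310)) - 34105))/(-229038) + 432682/(-49091) = -116795/(1/(78827 + 436) - 34105)*(-1/229038) + 432682*(-1/49091) = -116795/(1/79263 - 34105)*(-1/229038) - 432682/49091 = -116795/(-2703264614/79263)*(-1/229038) - 432682/49091 = -116795*(-79263/2703264614)*(-1/229038) - 432682/49091 = (9257522085/2703264614)*(-1/229038) - 432682/49091 = -3085840695/206383440220444 - 432682/49091 = -89298551168467709053/10131569463861816404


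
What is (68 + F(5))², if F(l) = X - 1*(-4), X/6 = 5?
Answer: 10404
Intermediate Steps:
X = 30 (X = 6*5 = 30)
F(l) = 34 (F(l) = 30 - 1*(-4) = 30 + 4 = 34)
(68 + F(5))² = (68 + 34)² = 102² = 10404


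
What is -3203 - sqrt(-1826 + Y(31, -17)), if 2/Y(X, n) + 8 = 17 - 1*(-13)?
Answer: -3203 - I*sqrt(220935)/11 ≈ -3203.0 - 42.731*I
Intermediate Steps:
Y(X, n) = 1/11 (Y(X, n) = 2/(-8 + (17 - 1*(-13))) = 2/(-8 + (17 + 13)) = 2/(-8 + 30) = 2/22 = 2*(1/22) = 1/11)
-3203 - sqrt(-1826 + Y(31, -17)) = -3203 - sqrt(-1826 + 1/11) = -3203 - sqrt(-20085/11) = -3203 - I*sqrt(220935)/11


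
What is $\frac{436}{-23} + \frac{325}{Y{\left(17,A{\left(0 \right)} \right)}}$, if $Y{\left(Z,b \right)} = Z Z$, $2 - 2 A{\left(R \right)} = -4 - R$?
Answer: $- \frac{118529}{6647} \approx -17.832$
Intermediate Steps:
$A{\left(R \right)} = 3 + \frac{R}{2}$ ($A{\left(R \right)} = 1 - \frac{-4 - R}{2} = 1 + \left(2 + \frac{R}{2}\right) = 3 + \frac{R}{2}$)
$Y{\left(Z,b \right)} = Z^{2}$
$\frac{436}{-23} + \frac{325}{Y{\left(17,A{\left(0 \right)} \right)}} = \frac{436}{-23} + \frac{325}{17^{2}} = 436 \left(- \frac{1}{23}\right) + \frac{325}{289} = - \frac{436}{23} + 325 \cdot \frac{1}{289} = - \frac{436}{23} + \frac{325}{289} = - \frac{118529}{6647}$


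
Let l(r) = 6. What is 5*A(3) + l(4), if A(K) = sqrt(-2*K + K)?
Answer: 6 + 5*I*sqrt(3) ≈ 6.0 + 8.6602*I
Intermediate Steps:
A(K) = sqrt(-K)
5*A(3) + l(4) = 5*sqrt(-1*3) + 6 = 5*sqrt(-3) + 6 = 5*(I*sqrt(3)) + 6 = 5*I*sqrt(3) + 6 = 6 + 5*I*sqrt(3)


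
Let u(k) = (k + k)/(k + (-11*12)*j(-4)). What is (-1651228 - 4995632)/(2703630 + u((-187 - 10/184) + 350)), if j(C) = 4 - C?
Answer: -45509388705/18511076204 ≈ -2.4585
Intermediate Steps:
u(k) = 2*k/(-1056 + k) (u(k) = (k + k)/(k + (-11*12)*(4 - 1*(-4))) = (2*k)/(k - 132*(4 + 4)) = (2*k)/(k - 132*8) = (2*k)/(k - 1056) = (2*k)/(-1056 + k) = 2*k/(-1056 + k))
(-1651228 - 4995632)/(2703630 + u((-187 - 10/184) + 350)) = (-1651228 - 4995632)/(2703630 + 2*((-187 - 10/184) + 350)/(-1056 + ((-187 - 10/184) + 350))) = -6646860/(2703630 + 2*((-187 - 10*1/184) + 350)/(-1056 + ((-187 - 10*1/184) + 350))) = -6646860/(2703630 + 2*((-187 - 5/92) + 350)/(-1056 + ((-187 - 5/92) + 350))) = -6646860/(2703630 + 2*(-17209/92 + 350)/(-1056 + (-17209/92 + 350))) = -6646860/(2703630 + 2*(14991/92)/(-1056 + 14991/92)) = -6646860/(2703630 + 2*(14991/92)/(-82161/92)) = -6646860/(2703630 + 2*(14991/92)*(-92/82161)) = -6646860/(2703630 - 9994/27387) = -6646860/74044304816/27387 = -6646860*27387/74044304816 = -45509388705/18511076204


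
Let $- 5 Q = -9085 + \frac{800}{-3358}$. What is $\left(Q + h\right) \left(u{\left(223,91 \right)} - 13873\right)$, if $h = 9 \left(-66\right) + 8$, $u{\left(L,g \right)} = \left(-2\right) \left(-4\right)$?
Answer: $- \frac{28657970585}{1679} \approx -1.7068 \cdot 10^{7}$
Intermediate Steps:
$Q = \frac{3050823}{1679}$ ($Q = - \frac{-9085 + \frac{800}{-3358}}{5} = - \frac{-9085 + 800 \left(- \frac{1}{3358}\right)}{5} = - \frac{-9085 - \frac{400}{1679}}{5} = \left(- \frac{1}{5}\right) \left(- \frac{15254115}{1679}\right) = \frac{3050823}{1679} \approx 1817.0$)
$u{\left(L,g \right)} = 8$
$h = -586$ ($h = -594 + 8 = -586$)
$\left(Q + h\right) \left(u{\left(223,91 \right)} - 13873\right) = \left(\frac{3050823}{1679} - 586\right) \left(8 - 13873\right) = \frac{2066929}{1679} \left(-13865\right) = - \frac{28657970585}{1679}$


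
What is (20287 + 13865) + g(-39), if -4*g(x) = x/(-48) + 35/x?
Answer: 85243445/2496 ≈ 34152.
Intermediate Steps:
g(x) = -35/(4*x) + x/192 (g(x) = -(x/(-48) + 35/x)/4 = -(x*(-1/48) + 35/x)/4 = -(-x/48 + 35/x)/4 = -(35/x - x/48)/4 = -35/(4*x) + x/192)
(20287 + 13865) + g(-39) = (20287 + 13865) + (1/192)*(-1680 + (-39)²)/(-39) = 34152 + (1/192)*(-1/39)*(-1680 + 1521) = 34152 + (1/192)*(-1/39)*(-159) = 34152 + 53/2496 = 85243445/2496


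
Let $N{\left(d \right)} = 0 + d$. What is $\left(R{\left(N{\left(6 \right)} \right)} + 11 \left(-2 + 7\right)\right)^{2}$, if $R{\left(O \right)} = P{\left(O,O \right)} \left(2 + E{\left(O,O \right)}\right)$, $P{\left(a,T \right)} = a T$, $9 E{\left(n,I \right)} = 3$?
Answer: $19321$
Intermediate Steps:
$E{\left(n,I \right)} = \frac{1}{3}$ ($E{\left(n,I \right)} = \frac{1}{9} \cdot 3 = \frac{1}{3}$)
$N{\left(d \right)} = d$
$P{\left(a,T \right)} = T a$
$R{\left(O \right)} = \frac{7 O^{2}}{3}$ ($R{\left(O \right)} = O O \left(2 + \frac{1}{3}\right) = O^{2} \cdot \frac{7}{3} = \frac{7 O^{2}}{3}$)
$\left(R{\left(N{\left(6 \right)} \right)} + 11 \left(-2 + 7\right)\right)^{2} = \left(\frac{7 \cdot 6^{2}}{3} + 11 \left(-2 + 7\right)\right)^{2} = \left(\frac{7}{3} \cdot 36 + 11 \cdot 5\right)^{2} = \left(84 + 55\right)^{2} = 139^{2} = 19321$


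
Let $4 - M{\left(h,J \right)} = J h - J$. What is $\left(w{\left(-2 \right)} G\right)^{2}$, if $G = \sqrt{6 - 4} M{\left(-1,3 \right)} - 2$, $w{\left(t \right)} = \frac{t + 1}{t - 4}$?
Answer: $\frac{17}{3} - \frac{10 \sqrt{2}}{9} \approx 4.0953$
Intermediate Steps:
$w{\left(t \right)} = \frac{1 + t}{-4 + t}$
$M{\left(h,J \right)} = 4 + J - J h$ ($M{\left(h,J \right)} = 4 - \left(J h - J\right) = 4 - \left(- J + J h\right) = 4 + J - J h$)
$G = -2 + 10 \sqrt{2}$ ($G = \sqrt{6 - 4} \left(4 + 3 - 3 \left(-1\right)\right) - 2 = \sqrt{2} \left(4 + 3 + 3\right) - 2 = \sqrt{2} \cdot 10 - 2 = 10 \sqrt{2} - 2 = -2 + 10 \sqrt{2} \approx 12.142$)
$\left(w{\left(-2 \right)} G\right)^{2} = \left(\frac{1 - 2}{-4 - 2} \left(-2 + 10 \sqrt{2}\right)\right)^{2} = \left(\frac{1}{-6} \left(-1\right) \left(-2 + 10 \sqrt{2}\right)\right)^{2} = \left(\left(- \frac{1}{6}\right) \left(-1\right) \left(-2 + 10 \sqrt{2}\right)\right)^{2} = \left(\frac{-2 + 10 \sqrt{2}}{6}\right)^{2} = \left(- \frac{1}{3} + \frac{5 \sqrt{2}}{3}\right)^{2}$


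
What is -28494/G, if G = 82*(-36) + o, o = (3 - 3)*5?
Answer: 1583/164 ≈ 9.6524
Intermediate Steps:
o = 0 (o = 0*5 = 0)
G = -2952 (G = 82*(-36) + 0 = -2952 + 0 = -2952)
-28494/G = -28494/(-2952) = -28494*(-1/2952) = 1583/164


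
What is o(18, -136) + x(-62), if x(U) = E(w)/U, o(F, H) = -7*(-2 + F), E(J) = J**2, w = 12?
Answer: -3544/31 ≈ -114.32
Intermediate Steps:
o(F, H) = 14 - 7*F
x(U) = 144/U (x(U) = 12**2/U = 144/U)
o(18, -136) + x(-62) = (14 - 7*18) + 144/(-62) = (14 - 126) + 144*(-1/62) = -112 - 72/31 = -3544/31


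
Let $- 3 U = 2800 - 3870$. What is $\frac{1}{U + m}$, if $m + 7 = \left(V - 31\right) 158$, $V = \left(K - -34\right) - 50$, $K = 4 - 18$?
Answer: $- \frac{3}{27865} \approx -0.00010766$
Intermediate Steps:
$K = -14$ ($K = 4 - 18 = -14$)
$V = -30$ ($V = \left(-14 - -34\right) - 50 = \left(-14 + 34\right) - 50 = 20 - 50 = -30$)
$U = \frac{1070}{3}$ ($U = - \frac{2800 - 3870}{3} = \left(- \frac{1}{3}\right) \left(-1070\right) = \frac{1070}{3} \approx 356.67$)
$m = -9645$ ($m = -7 + \left(-30 - 31\right) 158 = -7 - 9638 = -9645$)
$\frac{1}{U + m} = \frac{1}{\frac{1070}{3} - 9645} = \frac{1}{- \frac{27865}{3}} = - \frac{3}{27865}$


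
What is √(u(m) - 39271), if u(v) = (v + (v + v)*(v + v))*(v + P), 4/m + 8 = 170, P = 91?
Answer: I*√20868907117/729 ≈ 198.16*I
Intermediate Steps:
m = 2/81 (m = 4/(-8 + 170) = 4/162 = 4*(1/162) = 2/81 ≈ 0.024691)
u(v) = (91 + v)*(v + 4*v²) (u(v) = (v + (v + v)*(v + v))*(v + 91) = (v + (2*v)*(2*v))*(91 + v) = (v + 4*v²)*(91 + v) = (91 + v)*(v + 4*v²))
√(u(m) - 39271) = √(2*(91 + 4*(2/81)² + 365*(2/81))/81 - 39271) = √(2*(91 + 4*(4/6561) + 730/81)/81 - 39271) = √(2*(91 + 16/6561 + 730/81)/81 - 39271) = √((2/81)*(656197/6561) - 39271) = √(1312394/531441 - 39271) = √(-20868907117/531441) = I*√20868907117/729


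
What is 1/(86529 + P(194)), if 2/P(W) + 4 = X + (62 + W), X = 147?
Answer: 399/34525073 ≈ 1.1557e-5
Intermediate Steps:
P(W) = 2/(205 + W) (P(W) = 2/(-4 + (147 + (62 + W))) = 2/(-4 + (209 + W)) = 2/(205 + W))
1/(86529 + P(194)) = 1/(86529 + 2/(205 + 194)) = 1/(86529 + 2/399) = 1/(34525073/399) = 399/34525073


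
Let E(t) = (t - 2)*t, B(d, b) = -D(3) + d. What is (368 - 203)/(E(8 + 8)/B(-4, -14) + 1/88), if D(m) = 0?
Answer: -14520/4927 ≈ -2.9470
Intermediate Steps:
B(d, b) = d (B(d, b) = -1*0 + d = 0 + d = d)
E(t) = t*(-2 + t) (E(t) = (-2 + t)*t = t*(-2 + t))
(368 - 203)/(E(8 + 8)/B(-4, -14) + 1/88) = (368 - 203)/(((8 + 8)*(-2 + (8 + 8)))/(-4) + 1/88) = 165/((16*(-2 + 16))*(-¼) + 1/88) = 165/((16*14)*(-¼) + 1/88) = 165/(224*(-¼) + 1/88) = 165/(-56 + 1/88) = 165/(-4927/88) = 165*(-88/4927) = -14520/4927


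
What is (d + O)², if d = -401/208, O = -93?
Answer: 389865025/43264 ≈ 9011.3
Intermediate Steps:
d = -401/208 (d = -401*1/208 = -401/208 ≈ -1.9279)
(d + O)² = (-401/208 - 93)² = (-19745/208)² = 389865025/43264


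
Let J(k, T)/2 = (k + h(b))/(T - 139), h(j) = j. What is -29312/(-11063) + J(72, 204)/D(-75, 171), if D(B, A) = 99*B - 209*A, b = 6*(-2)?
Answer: 8110274/3061047 ≈ 2.6495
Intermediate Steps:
b = -12
D(B, A) = -209*A + 99*B
J(k, T) = 2*(-12 + k)/(-139 + T) (J(k, T) = 2*((k - 12)/(T - 139)) = 2*((-12 + k)/(-139 + T)) = 2*(-12 + k)/(-139 + T))
-29312/(-11063) + J(72, 204)/D(-75, 171) = -29312/(-11063) + (2*(-12 + 72)/(-139 + 204))/(-209*171 + 99*(-75)) = -29312*(-1/11063) + (2*60/65)/(-35739 - 7425) = 29312/11063 + (2*(1/65)*60)/(-43164) = 29312/11063 + (24/13)*(-1/43164) = 29312/11063 - 2/46761 = 8110274/3061047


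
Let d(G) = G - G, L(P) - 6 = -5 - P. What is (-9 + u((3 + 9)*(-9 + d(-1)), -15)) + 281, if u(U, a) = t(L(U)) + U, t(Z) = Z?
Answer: 273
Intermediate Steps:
L(P) = 1 - P (L(P) = 6 + (-5 - P) = 1 - P)
d(G) = 0
u(U, a) = 1 (u(U, a) = (1 - U) + U = 1)
(-9 + u((3 + 9)*(-9 + d(-1)), -15)) + 281 = (-9 + 1) + 281 = -8 + 281 = 273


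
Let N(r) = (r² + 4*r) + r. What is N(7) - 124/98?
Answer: 4054/49 ≈ 82.735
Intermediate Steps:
N(r) = r² + 5*r
N(7) - 124/98 = 7*(5 + 7) - 124/98 = 7*12 + (1/98)*(-124) = 84 - 62/49 = 4054/49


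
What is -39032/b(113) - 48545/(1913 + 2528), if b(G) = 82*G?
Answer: -7599501/501833 ≈ -15.143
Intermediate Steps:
-39032/b(113) - 48545/(1913 + 2528) = -39032/(82*113) - 48545/(1913 + 2528) = -39032/9266 - 48545/4441 = -39032*1/9266 - 48545*1/4441 = -476/113 - 48545/4441 = -7599501/501833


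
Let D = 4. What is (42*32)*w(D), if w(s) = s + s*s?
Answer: 26880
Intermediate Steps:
w(s) = s + s²
(42*32)*w(D) = (42*32)*(4*(1 + 4)) = 1344*(4*5) = 1344*20 = 26880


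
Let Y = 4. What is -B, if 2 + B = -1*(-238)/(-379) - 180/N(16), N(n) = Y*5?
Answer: 4407/379 ≈ 11.628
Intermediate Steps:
N(n) = 20 (N(n) = 4*5 = 20)
B = -4407/379 (B = -2 + (-1*(-238)/(-379) - 180/20) = -2 + (238*(-1/379) - 180*1/20) = -2 + (-238/379 - 9) = -2 - 3649/379 = -4407/379 ≈ -11.628)
-B = -1*(-4407/379) = 4407/379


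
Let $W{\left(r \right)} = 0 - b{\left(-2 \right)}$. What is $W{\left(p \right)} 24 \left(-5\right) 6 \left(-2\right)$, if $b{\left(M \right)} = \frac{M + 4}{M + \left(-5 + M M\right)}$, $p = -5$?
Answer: $960$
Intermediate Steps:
$b{\left(M \right)} = \frac{4 + M}{-5 + M + M^{2}}$ ($b{\left(M \right)} = \frac{4 + M}{M + \left(-5 + M^{2}\right)} = \frac{4 + M}{-5 + M + M^{2}}$)
$W{\left(r \right)} = \frac{2}{3}$ ($W{\left(r \right)} = 0 - \frac{4 - 2}{-5 - 2 + \left(-2\right)^{2}} = 0 - \frac{1}{-5 - 2 + 4} \cdot 2 = 0 - \frac{1}{-3} \cdot 2 = 0 - \left(- \frac{1}{3}\right) 2 = 0 - - \frac{2}{3} = 0 + \frac{2}{3} = \frac{2}{3}$)
$W{\left(p \right)} 24 \left(-5\right) 6 \left(-2\right) = \frac{2}{3} \cdot 24 \left(-5\right) 6 \left(-2\right) = 16 \left(\left(-30\right) \left(-2\right)\right) = 16 \cdot 60 = 960$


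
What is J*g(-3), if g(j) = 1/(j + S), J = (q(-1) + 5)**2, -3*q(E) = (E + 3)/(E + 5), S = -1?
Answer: -841/144 ≈ -5.8403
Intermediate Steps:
q(E) = -(3 + E)/(3*(5 + E)) (q(E) = -(E + 3)/(3*(E + 5)) = -(3 + E)/(3*(5 + E)))
J = 841/36 (J = ((-3 - 1*(-1))/(3*(5 - 1)) + 5)**2 = ((1/3)*(-3 + 1)/4 + 5)**2 = ((1/3)*(1/4)*(-2) + 5)**2 = (-1/6 + 5)**2 = (29/6)**2 = 841/36 ≈ 23.361)
g(j) = 1/(-1 + j) (g(j) = 1/(j - 1) = 1/(-1 + j))
J*g(-3) = 841/(36*(-1 - 3)) = (841/36)/(-4) = (841/36)*(-1/4) = -841/144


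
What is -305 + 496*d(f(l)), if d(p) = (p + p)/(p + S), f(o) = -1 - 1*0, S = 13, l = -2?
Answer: -1163/3 ≈ -387.67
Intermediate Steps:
f(o) = -1 (f(o) = -1 + 0 = -1)
d(p) = 2*p/(13 + p) (d(p) = (p + p)/(p + 13) = (2*p)/(13 + p) = 2*p/(13 + p))
-305 + 496*d(f(l)) = -305 + 496*(2*(-1)/(13 - 1)) = -305 + 496*(2*(-1)/12) = -305 + 496*(2*(-1)*(1/12)) = -305 + 496*(-1/6) = -305 - 248/3 = -1163/3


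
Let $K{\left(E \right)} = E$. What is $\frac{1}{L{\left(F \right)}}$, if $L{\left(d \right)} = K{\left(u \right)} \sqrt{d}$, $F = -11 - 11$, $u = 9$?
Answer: $- \frac{i \sqrt{22}}{198} \approx - 0.023689 i$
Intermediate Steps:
$F = -22$ ($F = -11 - 11 = -22$)
$L{\left(d \right)} = 9 \sqrt{d}$
$\frac{1}{L{\left(F \right)}} = \frac{1}{9 \sqrt{-22}} = \frac{1}{9 i \sqrt{22}} = - \frac{i \sqrt{22}}{198}$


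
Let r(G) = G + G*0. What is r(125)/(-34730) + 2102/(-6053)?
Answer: -14751817/42044138 ≈ -0.35086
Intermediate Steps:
r(G) = G (r(G) = G + 0 = G)
r(125)/(-34730) + 2102/(-6053) = 125/(-34730) + 2102/(-6053) = 125*(-1/34730) + 2102*(-1/6053) = -25/6946 - 2102/6053 = -14751817/42044138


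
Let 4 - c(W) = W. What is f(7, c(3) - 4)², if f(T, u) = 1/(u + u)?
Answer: 1/36 ≈ 0.027778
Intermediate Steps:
c(W) = 4 - W
f(T, u) = 1/(2*u)
f(7, c(3) - 4)² = (1/(2*((4 - 1*3) - 4)))² = (1/(2*((4 - 3) - 4)))² = (1/(2*(1 - 4)))² = ((½)/(-3))² = ((½)*(-⅓))² = (-⅙)² = 1/36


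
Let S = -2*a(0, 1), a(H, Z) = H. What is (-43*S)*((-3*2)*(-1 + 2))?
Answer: 0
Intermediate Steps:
S = 0 (S = -2*0 = 0)
(-43*S)*((-3*2)*(-1 + 2)) = (-43*0)*((-3*2)*(-1 + 2)) = 0*(-6*1) = 0*(-6) = 0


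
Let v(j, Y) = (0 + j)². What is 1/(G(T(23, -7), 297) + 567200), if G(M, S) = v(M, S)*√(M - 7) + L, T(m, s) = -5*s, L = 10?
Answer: 8103/4595502380 - √7/131300068 ≈ 1.7431e-6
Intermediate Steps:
v(j, Y) = j²
G(M, S) = 10 + M²*√(-7 + M) (G(M, S) = M²*√(M - 7) + 10 = M²*√(-7 + M) + 10 = 10 + M²*√(-7 + M))
1/(G(T(23, -7), 297) + 567200) = 1/((10 + (-5*(-7))²*√(-7 - 5*(-7))) + 567200) = 1/((10 + 35²*√(-7 + 35)) + 567200) = 1/((10 + 1225*√28) + 567200) = 1/((10 + 1225*(2*√7)) + 567200) = 1/((10 + 2450*√7) + 567200) = 1/(567210 + 2450*√7)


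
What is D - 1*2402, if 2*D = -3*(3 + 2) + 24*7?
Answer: -4651/2 ≈ -2325.5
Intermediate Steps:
D = 153/2 (D = (-3*(3 + 2) + 24*7)/2 = (-3*5 + 168)/2 = (-15 + 168)/2 = (½)*153 = 153/2 ≈ 76.500)
D - 1*2402 = 153/2 - 1*2402 = 153/2 - 2402 = -4651/2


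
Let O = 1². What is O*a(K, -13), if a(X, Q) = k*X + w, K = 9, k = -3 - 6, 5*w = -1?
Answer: -406/5 ≈ -81.200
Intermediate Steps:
w = -⅕ (w = (⅕)*(-1) = -⅕ ≈ -0.20000)
O = 1
k = -9
a(X, Q) = -⅕ - 9*X (a(X, Q) = -9*X - ⅕ = -⅕ - 9*X)
O*a(K, -13) = 1*(-⅕ - 9*9) = 1*(-⅕ - 81) = 1*(-406/5) = -406/5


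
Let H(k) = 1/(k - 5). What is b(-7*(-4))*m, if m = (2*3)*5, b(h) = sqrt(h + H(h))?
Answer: 30*sqrt(14835)/23 ≈ 158.87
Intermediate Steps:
H(k) = 1/(-5 + k)
b(h) = sqrt(h + 1/(-5 + h))
m = 30 (m = 6*5 = 30)
b(-7*(-4))*m = sqrt((1 + (-7*(-4))*(-5 - 7*(-4)))/(-5 - 7*(-4)))*30 = sqrt((1 + 28*(-5 + 28))/(-5 + 28))*30 = sqrt((1 + 28*23)/23)*30 = sqrt((1 + 644)/23)*30 = sqrt((1/23)*645)*30 = sqrt(645/23)*30 = (sqrt(14835)/23)*30 = 30*sqrt(14835)/23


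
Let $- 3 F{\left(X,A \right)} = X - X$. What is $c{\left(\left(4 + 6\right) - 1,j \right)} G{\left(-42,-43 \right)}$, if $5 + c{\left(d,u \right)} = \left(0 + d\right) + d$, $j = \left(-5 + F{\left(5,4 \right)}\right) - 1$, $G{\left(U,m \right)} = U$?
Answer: $-546$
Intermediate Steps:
$F{\left(X,A \right)} = 0$ ($F{\left(X,A \right)} = - \frac{X - X}{3} = \left(- \frac{1}{3}\right) 0 = 0$)
$j = -6$ ($j = \left(-5 + 0\right) - 1 = -5 - 1 = -6$)
$c{\left(d,u \right)} = -5 + 2 d$ ($c{\left(d,u \right)} = -5 + \left(\left(0 + d\right) + d\right) = -5 + \left(d + d\right) = -5 + 2 d$)
$c{\left(\left(4 + 6\right) - 1,j \right)} G{\left(-42,-43 \right)} = \left(-5 + 2 \left(\left(4 + 6\right) - 1\right)\right) \left(-42\right) = \left(-5 + 2 \left(10 - 1\right)\right) \left(-42\right) = \left(-5 + 2 \cdot 9\right) \left(-42\right) = \left(-5 + 18\right) \left(-42\right) = 13 \left(-42\right) = -546$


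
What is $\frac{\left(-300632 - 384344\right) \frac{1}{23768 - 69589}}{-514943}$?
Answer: $- \frac{684976}{23595203203} \approx -2.903 \cdot 10^{-5}$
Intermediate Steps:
$\frac{\left(-300632 - 384344\right) \frac{1}{23768 - 69589}}{-514943} = - \frac{684976}{-45821} \left(- \frac{1}{514943}\right) = \left(-684976\right) \left(- \frac{1}{45821}\right) \left(- \frac{1}{514943}\right) = \frac{684976}{45821} \left(- \frac{1}{514943}\right) = - \frac{684976}{23595203203}$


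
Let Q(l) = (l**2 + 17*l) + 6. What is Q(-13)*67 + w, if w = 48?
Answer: -3034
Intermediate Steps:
Q(l) = 6 + l**2 + 17*l
Q(-13)*67 + w = (6 + (-13)**2 + 17*(-13))*67 + 48 = (6 + 169 - 221)*67 + 48 = -46*67 + 48 = -3082 + 48 = -3034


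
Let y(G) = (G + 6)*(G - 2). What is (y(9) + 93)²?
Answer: 39204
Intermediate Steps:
y(G) = (-2 + G)*(6 + G) (y(G) = (6 + G)*(-2 + G) = (-2 + G)*(6 + G))
(y(9) + 93)² = ((-12 + 9² + 4*9) + 93)² = ((-12 + 81 + 36) + 93)² = (105 + 93)² = 198² = 39204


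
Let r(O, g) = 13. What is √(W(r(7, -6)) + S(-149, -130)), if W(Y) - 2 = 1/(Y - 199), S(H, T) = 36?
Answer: √1314462/186 ≈ 6.1640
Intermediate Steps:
W(Y) = 2 + 1/(-199 + Y) (W(Y) = 2 + 1/(Y - 199) = 2 + 1/(-199 + Y))
√(W(r(7, -6)) + S(-149, -130)) = √((-397 + 2*13)/(-199 + 13) + 36) = √((-397 + 26)/(-186) + 36) = √(-1/186*(-371) + 36) = √(371/186 + 36) = √(7067/186) = √1314462/186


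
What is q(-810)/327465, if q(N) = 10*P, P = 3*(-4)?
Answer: -8/21831 ≈ -0.00036645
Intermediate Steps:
P = -12
q(N) = -120 (q(N) = 10*(-12) = -120)
q(-810)/327465 = -120/327465 = -120*1/327465 = -8/21831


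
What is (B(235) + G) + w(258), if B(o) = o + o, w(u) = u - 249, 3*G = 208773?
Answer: 70070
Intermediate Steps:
G = 69591 (G = (1/3)*208773 = 69591)
w(u) = -249 + u
B(o) = 2*o
(B(235) + G) + w(258) = (2*235 + 69591) + (-249 + 258) = (470 + 69591) + 9 = 70061 + 9 = 70070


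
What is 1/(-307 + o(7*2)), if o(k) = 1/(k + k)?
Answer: -28/8595 ≈ -0.0032577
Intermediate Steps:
o(k) = 1/(2*k)
1/(-307 + o(7*2)) = 1/(-307 + 1/(2*((7*2)))) = 1/(-307 + (½)/14) = 1/(-307 + (½)*(1/14)) = 1/(-307 + 1/28) = 1/(-8595/28) = -28/8595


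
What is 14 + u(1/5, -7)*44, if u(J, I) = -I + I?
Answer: 14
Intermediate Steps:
u(J, I) = 0
14 + u(1/5, -7)*44 = 14 + 0*44 = 14 + 0 = 14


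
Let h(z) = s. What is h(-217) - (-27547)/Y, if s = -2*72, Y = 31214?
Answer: -4467269/31214 ≈ -143.12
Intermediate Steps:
s = -144
h(z) = -144
h(-217) - (-27547)/Y = -144 - (-27547)/31214 = -144 - 1*(-27547/31214) = -144 + 27547/31214 = -4467269/31214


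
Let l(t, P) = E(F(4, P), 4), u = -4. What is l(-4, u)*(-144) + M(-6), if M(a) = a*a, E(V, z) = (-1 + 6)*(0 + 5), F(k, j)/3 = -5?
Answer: -3564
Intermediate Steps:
F(k, j) = -15 (F(k, j) = 3*(-5) = -15)
E(V, z) = 25 (E(V, z) = 5*5 = 25)
M(a) = a**2
l(t, P) = 25
l(-4, u)*(-144) + M(-6) = 25*(-144) + (-6)**2 = -3600 + 36 = -3564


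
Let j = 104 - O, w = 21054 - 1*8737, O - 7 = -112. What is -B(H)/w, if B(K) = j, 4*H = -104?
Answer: -209/12317 ≈ -0.016968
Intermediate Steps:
O = -105 (O = 7 - 112 = -105)
H = -26 (H = (¼)*(-104) = -26)
w = 12317 (w = 21054 - 8737 = 12317)
j = 209 (j = 104 - 1*(-105) = 104 + 105 = 209)
B(K) = 209
-B(H)/w = -209/12317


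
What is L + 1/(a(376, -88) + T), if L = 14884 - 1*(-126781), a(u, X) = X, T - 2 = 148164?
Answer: 20977469871/148078 ≈ 1.4167e+5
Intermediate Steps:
T = 148166 (T = 2 + 148164 = 148166)
L = 141665 (L = 14884 + 126781 = 141665)
L + 1/(a(376, -88) + T) = 141665 + 1/(-88 + 148166) = 141665 + 1/148078 = 20977469871/148078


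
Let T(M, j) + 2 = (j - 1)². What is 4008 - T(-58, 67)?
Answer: -346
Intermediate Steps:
T(M, j) = -2 + (-1 + j)² (T(M, j) = -2 + (j - 1)² = -2 + (-1 + j)²)
4008 - T(-58, 67) = 4008 - (-2 + (-1 + 67)²) = 4008 - (-2 + 66²) = 4008 - (-2 + 4356) = 4008 - 1*4354 = 4008 - 4354 = -346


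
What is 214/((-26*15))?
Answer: -107/195 ≈ -0.54872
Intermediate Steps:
214/((-26*15)) = 214/(-390) = 214*(-1/390) = -107/195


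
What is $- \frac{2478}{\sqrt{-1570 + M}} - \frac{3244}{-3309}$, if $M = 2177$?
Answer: $\frac{3244}{3309} - \frac{2478 \sqrt{607}}{607} \approx -99.599$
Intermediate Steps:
$- \frac{2478}{\sqrt{-1570 + M}} - \frac{3244}{-3309} = - \frac{2478}{\sqrt{-1570 + 2177}} - \frac{3244}{-3309} = - \frac{2478}{\sqrt{607}} - - \frac{3244}{3309} = - 2478 \frac{\sqrt{607}}{607} + \frac{3244}{3309} = - \frac{2478 \sqrt{607}}{607} + \frac{3244}{3309} = \frac{3244}{3309} - \frac{2478 \sqrt{607}}{607}$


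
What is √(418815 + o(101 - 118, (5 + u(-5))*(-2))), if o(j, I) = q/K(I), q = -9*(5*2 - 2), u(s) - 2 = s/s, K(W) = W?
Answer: 3*√186142/2 ≈ 647.16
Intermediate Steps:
u(s) = 3 (u(s) = 2 + s/s = 2 + 1 = 3)
q = -72 (q = -9*(10 - 2) = -9*8 = -72)
o(j, I) = -72/I
√(418815 + o(101 - 118, (5 + u(-5))*(-2))) = √(418815 - 72*(-1/(2*(5 + 3)))) = √(418815 - 72/(8*(-2))) = √(418815 - 72/(-16)) = √(418815 - 72*(-1/16)) = √(418815 + 9/2) = √(837639/2) = 3*√186142/2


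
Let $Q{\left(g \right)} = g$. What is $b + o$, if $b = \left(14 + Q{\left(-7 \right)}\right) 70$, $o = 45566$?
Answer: $46056$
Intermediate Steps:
$b = 490$ ($b = \left(14 - 7\right) 70 = 7 \cdot 70 = 490$)
$b + o = 490 + 45566 = 46056$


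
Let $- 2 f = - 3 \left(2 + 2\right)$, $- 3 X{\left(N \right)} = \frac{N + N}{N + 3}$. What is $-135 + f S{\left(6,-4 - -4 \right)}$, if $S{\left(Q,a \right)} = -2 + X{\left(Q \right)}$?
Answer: $- \frac{449}{3} \approx -149.67$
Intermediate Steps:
$X{\left(N \right)} = - \frac{2 N}{3 \left(3 + N\right)}$ ($X{\left(N \right)} = - \frac{\left(N + N\right) \frac{1}{N + 3}}{3} = - \frac{2 N \frac{1}{3 + N}}{3} = - \frac{2 N}{3 \left(3 + N\right)}$)
$f = 6$ ($f = - \frac{\left(-3\right) \left(2 + 2\right)}{2} = - \frac{\left(-3\right) 4}{2} = \left(- \frac{1}{2}\right) \left(-12\right) = 6$)
$S{\left(Q,a \right)} = -2 - \frac{2 Q}{9 + 3 Q}$
$-135 + f S{\left(6,-4 - -4 \right)} = -135 + 6 \frac{2 \left(-9 - 24\right)}{3 \left(3 + 6\right)} = -135 + 6 \frac{2 \left(-9 - 24\right)}{3 \cdot 9} = -135 + 6 \cdot \frac{2}{3} \cdot \frac{1}{9} \left(-33\right) = -135 + 6 \left(- \frac{22}{9}\right) = -135 - \frac{44}{3} = - \frac{449}{3}$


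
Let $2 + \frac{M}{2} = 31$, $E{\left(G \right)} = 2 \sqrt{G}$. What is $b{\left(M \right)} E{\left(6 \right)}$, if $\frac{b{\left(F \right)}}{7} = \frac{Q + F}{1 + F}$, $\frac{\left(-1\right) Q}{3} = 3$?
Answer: $\frac{686 \sqrt{6}}{59} \approx 28.48$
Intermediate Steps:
$Q = -9$ ($Q = \left(-3\right) 3 = -9$)
$M = 58$ ($M = -4 + 2 \cdot 31 = -4 + 62 = 58$)
$b{\left(F \right)} = \frac{7 \left(-9 + F\right)}{1 + F}$ ($b{\left(F \right)} = 7 \frac{-9 + F}{1 + F} = \frac{7 \left(-9 + F\right)}{1 + F}$)
$b{\left(M \right)} E{\left(6 \right)} = \frac{7 \left(-9 + 58\right)}{1 + 58} \cdot 2 \sqrt{6} = 7 \cdot \frac{1}{59} \cdot 49 \cdot 2 \sqrt{6} = \frac{343 \cdot 2 \sqrt{6}}{59} = \frac{686 \sqrt{6}}{59}$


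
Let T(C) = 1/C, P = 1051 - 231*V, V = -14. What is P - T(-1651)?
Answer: 7074536/1651 ≈ 4285.0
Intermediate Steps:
P = 4285 (P = 1051 - 231*(-14) = 1051 + 3234 = 4285)
P - T(-1651) = 4285 - 1/(-1651) = 4285 - 1*(-1/1651) = 4285 + 1/1651 = 7074536/1651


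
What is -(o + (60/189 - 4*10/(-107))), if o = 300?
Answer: -2026960/6741 ≈ -300.69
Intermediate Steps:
-(o + (60/189 - 4*10/(-107))) = -(300 + (60/189 - 4*10/(-107))) = -(300 + (60*(1/189) - 40*(-1/107))) = -(300 + (20/63 + 40/107)) = -(300 + 4660/6741) = -1*2026960/6741 = -2026960/6741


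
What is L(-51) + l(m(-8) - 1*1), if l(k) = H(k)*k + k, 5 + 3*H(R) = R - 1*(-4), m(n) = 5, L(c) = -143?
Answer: -135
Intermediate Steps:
H(R) = -⅓ + R/3 (H(R) = -5/3 + (R - 1*(-4))/3 = -5/3 + (R + 4)/3 = -5/3 + (4 + R)/3 = -5/3 + (4/3 + R/3) = -⅓ + R/3)
l(k) = k + k*(-⅓ + k/3) (l(k) = (-⅓ + k/3)*k + k = k*(-⅓ + k/3) + k = k + k*(-⅓ + k/3))
L(-51) + l(m(-8) - 1*1) = -143 + (5 - 1*1)*(2 + (5 - 1*1))/3 = -143 + (5 - 1)*(2 + (5 - 1))/3 = -143 + (⅓)*4*(2 + 4) = -143 + (⅓)*4*6 = -143 + 8 = -135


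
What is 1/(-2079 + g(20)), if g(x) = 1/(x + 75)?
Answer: -95/197504 ≈ -0.00048100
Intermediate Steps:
g(x) = 1/(75 + x)
1/(-2079 + g(20)) = 1/(-2079 + 1/(75 + 20)) = 1/(-2079 + 1/95) = 1/(-197504/95) = -95/197504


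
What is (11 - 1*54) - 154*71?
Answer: -10977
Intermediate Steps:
(11 - 1*54) - 154*71 = (11 - 54) - 10934 = -43 - 10934 = -10977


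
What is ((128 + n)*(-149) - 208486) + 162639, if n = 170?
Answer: -90249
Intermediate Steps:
((128 + n)*(-149) - 208486) + 162639 = ((128 + 170)*(-149) - 208486) + 162639 = (298*(-149) - 208486) + 162639 = (-44402 - 208486) + 162639 = -252888 + 162639 = -90249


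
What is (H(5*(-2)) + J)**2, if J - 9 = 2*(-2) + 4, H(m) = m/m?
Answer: 100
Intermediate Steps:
H(m) = 1
J = 9 (J = 9 + (2*(-2) + 4) = 9 + (-4 + 4) = 9 + 0 = 9)
(H(5*(-2)) + J)**2 = (1 + 9)**2 = 10**2 = 100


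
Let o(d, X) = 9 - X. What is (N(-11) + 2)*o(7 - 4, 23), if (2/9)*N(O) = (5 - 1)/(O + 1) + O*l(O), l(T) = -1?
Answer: -3479/5 ≈ -695.80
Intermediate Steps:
N(O) = 18/(1 + O) - 9*O/2 (N(O) = 9*((5 - 1)/(O + 1) + O*(-1))/2 = 9*(4/(1 + O) - O)/2 = 9*(-O + 4/(1 + O))/2 = 18/(1 + O) - 9*O/2)
(N(-11) + 2)*o(7 - 4, 23) = (9*(4 - 1*(-11) - 1*(-11)²)/(2*(1 - 11)) + 2)*(9 - 1*23) = ((9/2)*(4 + 11 - 1*121)/(-10) + 2)*(9 - 23) = ((9/2)*(-⅒)*(4 + 11 - 121) + 2)*(-14) = ((9/2)*(-⅒)*(-106) + 2)*(-14) = (477/10 + 2)*(-14) = (497/10)*(-14) = -3479/5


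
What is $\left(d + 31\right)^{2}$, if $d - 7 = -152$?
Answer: $12996$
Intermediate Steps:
$d = -145$ ($d = 7 - 152 = -145$)
$\left(d + 31\right)^{2} = \left(-145 + 31\right)^{2} = \left(-114\right)^{2} = 12996$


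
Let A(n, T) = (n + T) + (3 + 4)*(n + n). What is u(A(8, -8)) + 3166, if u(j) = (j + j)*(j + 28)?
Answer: 34526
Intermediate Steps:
A(n, T) = T + 15*n (A(n, T) = (T + n) + 7*(2*n) = (T + n) + 14*n = T + 15*n)
u(j) = 2*j*(28 + j) (u(j) = (2*j)*(28 + j) = 2*j*(28 + j))
u(A(8, -8)) + 3166 = 2*(-8 + 15*8)*(28 + (-8 + 15*8)) + 3166 = 2*(-8 + 120)*(28 + (-8 + 120)) + 3166 = 2*112*(28 + 112) + 3166 = 2*112*140 + 3166 = 31360 + 3166 = 34526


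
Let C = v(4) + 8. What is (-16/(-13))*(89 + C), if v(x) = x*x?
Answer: 1808/13 ≈ 139.08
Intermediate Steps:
v(x) = x²
C = 24 (C = 4² + 8 = 16 + 8 = 24)
(-16/(-13))*(89 + C) = (-16/(-13))*(89 + 24) = -16*(-1/13)*113 = (16/13)*113 = 1808/13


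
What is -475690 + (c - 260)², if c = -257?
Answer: -208401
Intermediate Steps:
-475690 + (c - 260)² = -475690 + (-257 - 260)² = -475690 + (-517)² = -475690 + 267289 = -208401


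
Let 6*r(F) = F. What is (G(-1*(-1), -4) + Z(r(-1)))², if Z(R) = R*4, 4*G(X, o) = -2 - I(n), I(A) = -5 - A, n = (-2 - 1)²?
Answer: 49/9 ≈ 5.4444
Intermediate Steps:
r(F) = F/6
n = 9 (n = (-3)² = 9)
G(X, o) = 3 (G(X, o) = (-2 - (-5 - 1*9))/4 = (-2 - (-5 - 9))/4 = (-2 - 1*(-14))/4 = (-2 + 14)/4 = (¼)*12 = 3)
Z(R) = 4*R
(G(-1*(-1), -4) + Z(r(-1)))² = (3 + 4*((⅙)*(-1)))² = (3 + 4*(-⅙))² = (3 - ⅔)² = (7/3)² = 49/9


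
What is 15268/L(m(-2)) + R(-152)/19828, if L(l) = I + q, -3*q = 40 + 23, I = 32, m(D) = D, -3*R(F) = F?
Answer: 20640986/14871 ≈ 1388.0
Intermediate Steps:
R(F) = -F/3
q = -21 (q = -(40 + 23)/3 = -1/3*63 = -21)
L(l) = 11 (L(l) = 32 - 21 = 11)
15268/L(m(-2)) + R(-152)/19828 = 15268/11 - 1/3*(-152)/19828 = 15268*(1/11) + (152/3)*(1/19828) = 1388 + 38/14871 = 20640986/14871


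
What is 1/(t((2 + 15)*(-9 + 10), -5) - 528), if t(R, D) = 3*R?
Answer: -1/477 ≈ -0.0020964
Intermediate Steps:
1/(t((2 + 15)*(-9 + 10), -5) - 528) = 1/(3*((2 + 15)*(-9 + 10)) - 528) = 1/(3*(17*1) - 528) = 1/(3*17 - 528) = 1/(51 - 528) = 1/(-477) = -1/477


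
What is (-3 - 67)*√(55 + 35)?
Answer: -210*√10 ≈ -664.08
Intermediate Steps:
(-3 - 67)*√(55 + 35) = -210*√10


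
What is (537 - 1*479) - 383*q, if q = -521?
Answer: 199601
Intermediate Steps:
(537 - 1*479) - 383*q = (537 - 1*479) - 383*(-521) = (537 - 479) + 199543 = 58 + 199543 = 199601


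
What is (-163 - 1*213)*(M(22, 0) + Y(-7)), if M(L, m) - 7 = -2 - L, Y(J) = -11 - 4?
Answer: 12032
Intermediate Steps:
Y(J) = -15
M(L, m) = 5 - L (M(L, m) = 7 + (-2 - L) = 5 - L)
(-163 - 1*213)*(M(22, 0) + Y(-7)) = (-163 - 1*213)*((5 - 1*22) - 15) = (-163 - 213)*((5 - 22) - 15) = -376*(-17 - 15) = -376*(-32) = 12032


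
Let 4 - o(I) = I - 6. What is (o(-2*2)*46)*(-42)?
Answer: -27048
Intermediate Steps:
o(I) = 10 - I (o(I) = 4 - (I - 6) = 4 - (-6 + I) = 4 + (6 - I) = 10 - I)
(o(-2*2)*46)*(-42) = ((10 - (-2)*2)*46)*(-42) = ((10 - 1*(-4))*46)*(-42) = ((10 + 4)*46)*(-42) = (14*46)*(-42) = 644*(-42) = -27048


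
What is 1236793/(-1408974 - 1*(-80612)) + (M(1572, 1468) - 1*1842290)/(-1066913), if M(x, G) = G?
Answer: 1125727463555/1417246686506 ≈ 0.79431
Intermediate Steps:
1236793/(-1408974 - 1*(-80612)) + (M(1572, 1468) - 1*1842290)/(-1066913) = 1236793/(-1408974 - 1*(-80612)) + (1468 - 1*1842290)/(-1066913) = 1236793/(-1408974 + 80612) + (1468 - 1842290)*(-1/1066913) = 1236793/(-1328362) - 1840822*(-1/1066913) = 1236793*(-1/1328362) + 1840822/1066913 = -1236793/1328362 + 1840822/1066913 = 1125727463555/1417246686506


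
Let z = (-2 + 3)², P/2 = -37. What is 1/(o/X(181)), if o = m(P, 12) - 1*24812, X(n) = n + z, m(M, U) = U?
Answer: -91/12400 ≈ -0.0073387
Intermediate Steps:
P = -74 (P = 2*(-37) = -74)
z = 1 (z = 1² = 1)
X(n) = 1 + n (X(n) = n + 1 = 1 + n)
o = -24800 (o = 12 - 1*24812 = 12 - 24812 = -24800)
1/(o/X(181)) = 1/(-24800/(1 + 181)) = 1/(-24800/182) = 1/(-24800*1/182) = 1/(-12400/91) = -91/12400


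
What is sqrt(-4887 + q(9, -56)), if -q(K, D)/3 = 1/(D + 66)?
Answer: I*sqrt(488730)/10 ≈ 69.909*I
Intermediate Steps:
q(K, D) = -3/(66 + D) (q(K, D) = -3/(D + 66) = -3/(66 + D))
sqrt(-4887 + q(9, -56)) = sqrt(-4887 - 3/(66 - 56)) = sqrt(-4887 - 3/10) = sqrt(-48873/10) = I*sqrt(488730)/10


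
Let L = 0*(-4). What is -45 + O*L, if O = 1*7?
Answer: -45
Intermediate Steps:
O = 7
L = 0
-45 + O*L = -45 + 7*0 = -45 + 0 = -45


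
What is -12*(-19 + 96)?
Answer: -924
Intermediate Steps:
-12*(-19 + 96) = -12*77 = -924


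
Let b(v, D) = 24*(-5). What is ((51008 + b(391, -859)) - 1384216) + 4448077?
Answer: 3114749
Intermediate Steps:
b(v, D) = -120
((51008 + b(391, -859)) - 1384216) + 4448077 = ((51008 - 120) - 1384216) + 4448077 = (50888 - 1384216) + 4448077 = -1333328 + 4448077 = 3114749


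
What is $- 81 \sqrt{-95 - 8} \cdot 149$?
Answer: $- 12069 i \sqrt{103} \approx - 1.2249 \cdot 10^{5} i$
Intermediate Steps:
$- 81 \sqrt{-95 - 8} \cdot 149 = - 81 \sqrt{-103} \cdot 149 = - 81 i \sqrt{103} \cdot 149 = - 12069 i \sqrt{103}$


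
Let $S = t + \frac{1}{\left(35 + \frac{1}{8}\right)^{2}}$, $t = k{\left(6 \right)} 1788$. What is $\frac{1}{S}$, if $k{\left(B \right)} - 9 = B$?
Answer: $\frac{78961}{2117734084} \approx 3.7286 \cdot 10^{-5}$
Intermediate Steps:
$k{\left(B \right)} = 9 + B$
$t = 26820$ ($t = \left(9 + 6\right) 1788 = 15 \cdot 1788 = 26820$)
$S = \frac{2117734084}{78961}$ ($S = 26820 + \frac{1}{\left(35 + \frac{1}{8}\right)^{2}} = 26820 + \frac{1}{\left(\frac{281}{8}\right)^{2}} = 26820 + \frac{1}{\frac{78961}{64}} = 26820 + \frac{64}{78961} = \frac{2117734084}{78961} \approx 26820.0$)
$\frac{1}{S} = \frac{1}{\frac{2117734084}{78961}} = \frac{78961}{2117734084}$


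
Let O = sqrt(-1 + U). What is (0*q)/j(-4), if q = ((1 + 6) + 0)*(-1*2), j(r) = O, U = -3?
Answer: 0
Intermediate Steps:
O = 2*I (O = sqrt(-1 - 3) = sqrt(-4) = 2*I ≈ 2.0*I)
j(r) = 2*I
q = -14 (q = (7 + 0)*(-2) = 7*(-2) = -14)
(0*q)/j(-4) = (0*(-14))/((2*I)) = 0*(-I/2) = 0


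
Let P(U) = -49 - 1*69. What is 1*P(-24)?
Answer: -118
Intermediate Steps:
P(U) = -118 (P(U) = -49 - 69 = -118)
1*P(-24) = 1*(-118) = -118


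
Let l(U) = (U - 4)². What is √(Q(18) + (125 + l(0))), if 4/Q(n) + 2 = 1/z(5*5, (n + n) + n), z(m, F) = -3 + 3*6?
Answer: √116841/29 ≈ 11.787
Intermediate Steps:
z(m, F) = 15 (z(m, F) = -3 + 18 = 15)
l(U) = (-4 + U)²
Q(n) = -60/29 (Q(n) = 4/(-2 + 1/15) = 4/(-29/15) = 4*(-15/29) = -60/29)
√(Q(18) + (125 + l(0))) = √(-60/29 + (125 + (-4 + 0)²)) = √(-60/29 + (125 + (-4)²)) = √(-60/29 + (125 + 16)) = √(-60/29 + 141) = √(4029/29) = √116841/29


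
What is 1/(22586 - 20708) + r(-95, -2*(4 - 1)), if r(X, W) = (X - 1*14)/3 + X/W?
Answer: -19249/939 ≈ -20.499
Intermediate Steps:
r(X, W) = -14/3 + X/3 + X/W (r(X, W) = (X - 14)*(⅓) + X/W = (-14 + X)*(⅓) + X/W = (-14/3 + X/3) + X/W = -14/3 + X/3 + X/W)
1/(22586 - 20708) + r(-95, -2*(4 - 1)) = 1/(22586 - 20708) + (-95 + (-2*(4 - 1))*(-14 - 95)/3)/((-2*(4 - 1))) = 1/1878 + (-95 + (⅓)*(-2*3)*(-109))/((-2*3)) = 1/1878 + (-95 + (⅓)*(-6)*(-109))/(-6) = 1/1878 - (-95 + 218)/6 = 1/1878 - ⅙*123 = 1/1878 - 41/2 = -19249/939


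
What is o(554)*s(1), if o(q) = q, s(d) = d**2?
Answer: 554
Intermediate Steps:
o(554)*s(1) = 554*1**2 = 554*1 = 554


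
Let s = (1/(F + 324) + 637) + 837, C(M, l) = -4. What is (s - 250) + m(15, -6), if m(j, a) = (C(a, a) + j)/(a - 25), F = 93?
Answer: 15818092/12927 ≈ 1223.6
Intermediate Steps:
s = 614659/417 (s = (1/(93 + 324) + 637) + 837 = (1/417 + 637) + 837 = 265630/417 + 837 = 614659/417 ≈ 1474.0)
m(j, a) = (-4 + j)/(-25 + a) (m(j, a) = (-4 + j)/(a - 25) = (-4 + j)/(-25 + a))
(s - 250) + m(15, -6) = (614659/417 - 250) + (-4 + 15)/(-25 - 6) = 510409/417 + 11/(-31) = 510409/417 - 1/31*11 = 510409/417 - 11/31 = 15818092/12927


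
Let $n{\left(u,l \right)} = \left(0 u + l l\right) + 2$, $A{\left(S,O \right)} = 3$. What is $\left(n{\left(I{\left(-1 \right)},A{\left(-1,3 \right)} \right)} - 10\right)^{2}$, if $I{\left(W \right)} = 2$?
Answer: $1$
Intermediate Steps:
$n{\left(u,l \right)} = 2 + l^{2}$ ($n{\left(u,l \right)} = \left(0 + l^{2}\right) + 2 = l^{2} + 2 = 2 + l^{2}$)
$\left(n{\left(I{\left(-1 \right)},A{\left(-1,3 \right)} \right)} - 10\right)^{2} = \left(\left(2 + 3^{2}\right) - 10\right)^{2} = \left(\left(2 + 9\right) - 10\right)^{2} = \left(11 - 10\right)^{2} = 1^{2} = 1$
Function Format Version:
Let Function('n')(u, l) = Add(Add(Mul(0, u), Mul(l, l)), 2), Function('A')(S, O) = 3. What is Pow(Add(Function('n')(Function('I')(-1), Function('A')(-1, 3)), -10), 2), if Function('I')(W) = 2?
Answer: 1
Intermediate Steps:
Function('n')(u, l) = Add(2, Pow(l, 2)) (Function('n')(u, l) = Add(Add(0, Pow(l, 2)), 2) = Add(Pow(l, 2), 2) = Add(2, Pow(l, 2)))
Pow(Add(Function('n')(Function('I')(-1), Function('A')(-1, 3)), -10), 2) = Pow(Add(Add(2, Pow(3, 2)), -10), 2) = Pow(Add(Add(2, 9), -10), 2) = Pow(Add(11, -10), 2) = Pow(1, 2) = 1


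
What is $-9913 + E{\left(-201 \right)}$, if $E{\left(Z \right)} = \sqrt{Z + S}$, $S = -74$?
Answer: $-9913 + 5 i \sqrt{11} \approx -9913.0 + 16.583 i$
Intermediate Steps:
$E{\left(Z \right)} = \sqrt{-74 + Z}$ ($E{\left(Z \right)} = \sqrt{Z - 74} = \sqrt{-74 + Z}$)
$-9913 + E{\left(-201 \right)} = -9913 + \sqrt{-74 - 201} = -9913 + \sqrt{-275} = -9913 + 5 i \sqrt{11}$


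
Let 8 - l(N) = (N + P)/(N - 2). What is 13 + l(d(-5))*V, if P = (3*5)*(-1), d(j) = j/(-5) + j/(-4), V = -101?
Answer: -5946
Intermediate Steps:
d(j) = -9*j/20 (d(j) = j*(-⅕) + j*(-¼) = -j/5 - j/4 = -9*j/20)
P = -15 (P = 15*(-1) = -15)
l(N) = 8 - (-15 + N)/(-2 + N) (l(N) = 8 - (N - 15)/(N - 2) = 8 - (-15 + N)/(-2 + N))
13 + l(d(-5))*V = 13 + ((-1 + 7*(-9/20*(-5)))/(-2 - 9/20*(-5)))*(-101) = 13 + ((-1 + 7*(9/4))/(-2 + 9/4))*(-101) = 13 + ((-1 + 63/4)/(¼))*(-101) = 13 + (4*(59/4))*(-101) = 13 + 59*(-101) = 13 - 5959 = -5946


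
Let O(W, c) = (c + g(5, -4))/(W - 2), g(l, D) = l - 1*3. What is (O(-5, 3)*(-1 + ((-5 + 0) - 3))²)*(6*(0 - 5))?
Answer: 12150/7 ≈ 1735.7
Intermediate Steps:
g(l, D) = -3 + l (g(l, D) = l - 3 = -3 + l)
O(W, c) = (2 + c)/(-2 + W) (O(W, c) = (c + (-3 + 5))/(W - 2) = (c + 2)/(-2 + W) = (2 + c)/(-2 + W))
(O(-5, 3)*(-1 + ((-5 + 0) - 3))²)*(6*(0 - 5)) = (((2 + 3)/(-2 - 5))*(-1 + ((-5 + 0) - 3))²)*(6*(0 - 5)) = ((5/(-7))*(-1 + (-5 - 3))²)*(6*(-5)) = ((-⅐*5)*(-1 - 8)²)*(-30) = -5/7*(-9)²*(-30) = -5/7*81*(-30) = -405/7*(-30) = 12150/7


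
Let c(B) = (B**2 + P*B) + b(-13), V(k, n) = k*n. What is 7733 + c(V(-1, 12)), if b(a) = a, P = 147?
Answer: 6100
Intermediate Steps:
c(B) = -13 + B**2 + 147*B (c(B) = (B**2 + 147*B) - 13 = -13 + B**2 + 147*B)
7733 + c(V(-1, 12)) = 7733 + (-13 + (-1*12)**2 + 147*(-1*12)) = 7733 + (-13 + (-12)**2 + 147*(-12)) = 7733 + (-13 + 144 - 1764) = 7733 - 1633 = 6100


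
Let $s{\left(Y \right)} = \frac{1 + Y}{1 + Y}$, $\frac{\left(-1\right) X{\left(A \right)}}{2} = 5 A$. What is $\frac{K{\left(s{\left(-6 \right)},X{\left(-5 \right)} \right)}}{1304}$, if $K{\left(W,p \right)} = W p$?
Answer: $\frac{25}{652} \approx 0.038344$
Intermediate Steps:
$X{\left(A \right)} = - 10 A$ ($X{\left(A \right)} = - 2 \cdot 5 A = - 10 A$)
$s{\left(Y \right)} = 1$
$\frac{K{\left(s{\left(-6 \right)},X{\left(-5 \right)} \right)}}{1304} = \frac{1 \left(\left(-10\right) \left(-5\right)\right)}{1304} = 1 \cdot 50 \cdot \frac{1}{1304} = 50 \cdot \frac{1}{1304} = \frac{25}{652}$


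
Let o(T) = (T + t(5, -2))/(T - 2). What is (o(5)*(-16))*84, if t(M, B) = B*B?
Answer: -4032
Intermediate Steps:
t(M, B) = B²
o(T) = (4 + T)/(-2 + T) (o(T) = (T + (-2)²)/(T - 2) = (T + 4)/(-2 + T) = (4 + T)/(-2 + T))
(o(5)*(-16))*84 = (((4 + 5)/(-2 + 5))*(-16))*84 = ((9/3)*(-16))*84 = (((⅓)*9)*(-16))*84 = (3*(-16))*84 = -48*84 = -4032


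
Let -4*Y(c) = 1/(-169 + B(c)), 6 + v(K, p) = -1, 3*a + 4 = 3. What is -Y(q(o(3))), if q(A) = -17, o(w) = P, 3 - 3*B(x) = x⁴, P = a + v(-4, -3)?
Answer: -3/336100 ≈ -8.9259e-6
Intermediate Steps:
a = -⅓ (a = -4/3 + (⅓)*3 = -4/3 + 1 = -⅓ ≈ -0.33333)
v(K, p) = -7 (v(K, p) = -6 - 1 = -7)
P = -22/3 (P = -⅓ - 7 = -22/3 ≈ -7.3333)
B(x) = 1 - x⁴/3
o(w) = -22/3
Y(c) = -1/(4*(-168 - c⁴/3)) (Y(c) = -1/(4*(-169 + (1 - c⁴/3))) = -1/(4*(-168 - c⁴/3)))
-Y(q(o(3))) = -3/(4*(504 + (-17)⁴)) = -3/(4*(504 + 83521)) = -3/(4*84025) = -1*3/336100 = -3/336100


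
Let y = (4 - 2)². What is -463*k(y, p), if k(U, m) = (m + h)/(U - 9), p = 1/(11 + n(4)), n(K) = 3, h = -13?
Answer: -83803/70 ≈ -1197.2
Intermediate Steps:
p = 1/14 (p = 1/(11 + 3) = 1/14 ≈ 0.071429)
y = 4 (y = 2² = 4)
k(U, m) = (-13 + m)/(-9 + U) (k(U, m) = (m - 13)/(U - 9) = (-13 + m)/(-9 + U))
-463*k(y, p) = -463*(-13 + 1/14)/(-9 + 4) = -463*(-181)/((-5)*14) = -(-463)*(-181)/(5*14) = -463*181/70 = -83803/70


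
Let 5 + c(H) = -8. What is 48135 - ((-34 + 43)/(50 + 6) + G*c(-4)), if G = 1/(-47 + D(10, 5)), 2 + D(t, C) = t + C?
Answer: 45824003/952 ≈ 48134.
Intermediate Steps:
c(H) = -13 (c(H) = -5 - 8 = -13)
D(t, C) = -2 + C + t (D(t, C) = -2 + (t + C) = -2 + (C + t) = -2 + C + t)
G = -1/34 (G = 1/(-47 + (-2 + 5 + 10)) = 1/(-47 + 13) = 1/(-34) = -1/34 ≈ -0.029412)
48135 - ((-34 + 43)/(50 + 6) + G*c(-4)) = 48135 - ((-34 + 43)/(50 + 6) - 1/34*(-13)) = 48135 - (9/56 + 13/34) = 48135 - 1*517/952 = 48135 - 517/952 = 45824003/952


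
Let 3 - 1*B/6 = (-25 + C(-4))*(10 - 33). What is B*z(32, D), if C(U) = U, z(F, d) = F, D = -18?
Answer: -127488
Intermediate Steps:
B = -3984 (B = 18 - 6*(-25 - 4)*(10 - 33) = 18 - (-174)*(-23) = 18 - 6*667 = 18 - 4002 = -3984)
B*z(32, D) = -3984*32 = -127488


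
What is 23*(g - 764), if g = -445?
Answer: -27807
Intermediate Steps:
23*(g - 764) = 23*(-445 - 764) = 23*(-1209) = -27807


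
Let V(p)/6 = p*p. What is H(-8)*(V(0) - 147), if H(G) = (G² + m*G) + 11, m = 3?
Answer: -7497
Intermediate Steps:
V(p) = 6*p² (V(p) = 6*(p*p) = 6*p²)
H(G) = 11 + G² + 3*G (H(G) = (G² + 3*G) + 11 = 11 + G² + 3*G)
H(-8)*(V(0) - 147) = (11 + (-8)² + 3*(-8))*(6*0² - 147) = (11 + 64 - 24)*(6*0 - 147) = 51*(0 - 147) = 51*(-147) = -7497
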